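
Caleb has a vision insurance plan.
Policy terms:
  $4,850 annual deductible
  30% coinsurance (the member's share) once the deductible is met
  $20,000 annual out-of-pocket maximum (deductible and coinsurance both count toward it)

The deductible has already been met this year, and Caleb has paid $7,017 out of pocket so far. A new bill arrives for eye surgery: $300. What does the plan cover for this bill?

With the deductible met, the entire $300 is subject to coinsurance.
Member's 30% share of $300 is $90.
Total out-of-pocket so far would be $7,017 + $90 = $7,107, below the $20,000 cap — no reduction.
The insurer covers the remainder: $300 − $90 = $210.

$210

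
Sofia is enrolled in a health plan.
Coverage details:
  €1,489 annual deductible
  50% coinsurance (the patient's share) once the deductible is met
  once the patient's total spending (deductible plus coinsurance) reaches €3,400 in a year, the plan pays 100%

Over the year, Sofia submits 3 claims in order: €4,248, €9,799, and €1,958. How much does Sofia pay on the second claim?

€531.50

Claim 1 (€4,248): €1,489 to deductible, leaving €2,759; patient's 50% is €1,379.50. Cost to patient: €2,868.50. OOP to date €2,868.50.
Claim 2 (€9,799): deductible already satisfied, so patient's share is 50% × €9,799 = €4,899.50. Adding that to €2,868.50 gives €7,768, past the €3,400 cap; patient pays only €3,400 − €2,868.50 = €531.50.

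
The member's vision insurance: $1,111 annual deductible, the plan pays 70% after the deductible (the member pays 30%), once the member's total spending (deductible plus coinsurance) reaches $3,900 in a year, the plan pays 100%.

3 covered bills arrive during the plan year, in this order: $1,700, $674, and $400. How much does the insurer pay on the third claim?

Claim 1 — $1,700: deductible takes $1,111, $589 remains; coinsurance $589 × 30% = $176.70. Member owes $1,287.70 (running OOP $1,287.70). Plan pays $1,700 − $1,287.70 = $412.30.
Claim 2 — $674: deductible met; 30% of $674 = $202.20. Member owes $202.20 (running OOP $1,489.90). Plan pays $674 − $202.20 = $471.80.
Claim 3 — $400: deductible met; 30% of $400 = $120. Member owes $120 (running OOP $1,609.90). Plan pays $400 − $120 = $280.

$280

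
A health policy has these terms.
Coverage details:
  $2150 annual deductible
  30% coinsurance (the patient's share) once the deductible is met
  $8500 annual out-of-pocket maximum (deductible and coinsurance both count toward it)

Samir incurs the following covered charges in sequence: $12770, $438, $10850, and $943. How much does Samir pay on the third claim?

Claim 1 — $12770: deductible takes $2150, $10620 remains; 30% of $10620 = $3186. Patient pays $5336; OOP now $5336.
Claim 2 — $438: deductible already satisfied, so patient's share is 30% × $438 = $131.40. Cost to patient: $131.40. OOP to date $5467.40.
Claim 3 — $10850: 30% coinsurance on $10850 = $3255. That would push OOP to $8722.40, over the $8500 cap, so patient pays $8500 − $5467.40 = $3032.60.

$3032.60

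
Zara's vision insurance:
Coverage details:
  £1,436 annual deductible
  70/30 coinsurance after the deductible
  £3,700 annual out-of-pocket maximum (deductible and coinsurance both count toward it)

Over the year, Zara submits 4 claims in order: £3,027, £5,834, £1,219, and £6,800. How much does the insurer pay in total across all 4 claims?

£13,180

#1 (£3,027): deductible takes £1,436, £1,591 remains; 30% of £1,591 = £477.30. Cost to member: £1,913.30. OOP to date £1,913.30. Insurer: £3,027 − £1,913.30 = £1,113.70.
#2 (£5,834): deductible met; 30% of £5,834 = £1,750.20. Cost to member: £1,750.20. OOP to date £3,663.50. Plan pays £5,834 − £1,750.20 = £4,083.80.
#3 (£1,219): deductible already satisfied, so member's share is 30% × £1,219 = £365.70. OOP would hit £4,029.20 > £3,700, so the cap limits the member to £3,700 − £3,663.50 = £36.50. Insurer: £1,219 − £36.50 = £1,182.50.
#4 (£6,800): deductible already satisfied, so member's share is 30% × £6,800 = £2,040. Adding that to £3,700 gives £5,740, past the £3,700 cap; member pays only £3,700 − £3,700 = £0. Insurer: £6,800 − £0 = £6,800.
Insurer total = bills − member's total = £16,880 − £3,700 = £13,180.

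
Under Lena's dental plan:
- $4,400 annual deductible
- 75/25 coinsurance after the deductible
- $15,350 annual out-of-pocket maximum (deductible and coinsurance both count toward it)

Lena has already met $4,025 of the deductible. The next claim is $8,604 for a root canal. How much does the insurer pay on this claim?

Deductible still to meet: $4,400 − $4,025 = $375.
That leaves $8,604 − $375 = $8,229 for coinsurance.
Patient's 25% share of $8,229 is $2,057.25.
Patient responsibility before any cap: $375 + $2,057.25 = $2,432.25.
Total out-of-pocket so far would be $4,025 + $2,432.25 = $6,457.25, below the $15,350 cap — no reduction.
The plan picks up $8,604 − $2,432.25 = $6,171.75.

$6,171.75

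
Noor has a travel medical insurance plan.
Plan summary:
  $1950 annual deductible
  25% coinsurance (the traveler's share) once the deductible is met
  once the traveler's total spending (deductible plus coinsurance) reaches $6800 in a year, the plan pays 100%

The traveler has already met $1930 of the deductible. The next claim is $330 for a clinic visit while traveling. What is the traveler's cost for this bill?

$97.50

Remaining deductible: $1950 − $1930 = $20.
That leaves $330 − $20 = $310 for coinsurance.
25% of $310 = $77.50 falls to the traveler.
That puts the traveler's cost at $20 + $77.50 = $97.50 before any cap.
Total out-of-pocket so far would be $1930 + $97.50 = $2027.50, below the $6800 cap — no reduction.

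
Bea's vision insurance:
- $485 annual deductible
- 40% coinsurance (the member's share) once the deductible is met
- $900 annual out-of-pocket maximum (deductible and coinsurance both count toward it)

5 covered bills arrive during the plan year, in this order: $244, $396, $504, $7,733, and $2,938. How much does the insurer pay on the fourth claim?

$7,581.60

Claim 1 ($244): fully absorbed by the deductible. Member owes $244 (running OOP $244). Plan pays $244 − $244 = $0.
Claim 2 ($396): $241 to deductible, leaving $155; coinsurance $155 × 40% = $62. Member pays $303; OOP now $547. Insurer: $396 − $303 = $93.
Claim 3 ($504): deductible met; 40% of $504 = $201.60. Member pays $201.60; OOP now $748.60. Plan pays $504 − $201.60 = $302.40.
Claim 4 ($7,733): deductible met; 40% of $7,733 = $3,093.20. That would push OOP to $3,841.80, over the $900 cap, so member pays $900 − $748.60 = $151.40. Insurer: $7,733 − $151.40 = $7,581.60.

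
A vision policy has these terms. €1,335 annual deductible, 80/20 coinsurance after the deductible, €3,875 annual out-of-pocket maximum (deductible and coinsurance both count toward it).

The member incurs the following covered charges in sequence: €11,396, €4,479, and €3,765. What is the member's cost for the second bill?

€527.80

Claim 1 (€11,396): deductible takes €1,335, €10,061 remains; coinsurance €10,061 × 20% = €2,012.20. Member owes €3,347.20 (running OOP €3,347.20).
Claim 2 (€4,479): deductible met; 20% of €4,479 = €895.80. Adding that to €3,347.20 gives €4,243, past the €3,875 cap; member pays only €3,875 − €3,347.20 = €527.80.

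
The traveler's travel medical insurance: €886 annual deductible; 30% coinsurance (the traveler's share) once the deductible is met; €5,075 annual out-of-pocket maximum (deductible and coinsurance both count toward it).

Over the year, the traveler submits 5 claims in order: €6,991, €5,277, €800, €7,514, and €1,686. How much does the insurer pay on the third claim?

Bill 1, €6,991: €886 finishes the deductible; €6,105 goes to coinsurance; coinsurance €6,105 × 30% = €1,831.50. Cost to traveler: €2,717.50. OOP to date €2,717.50. Plan pays €6,991 − €2,717.50 = €4,273.50.
Bill 2, €5,277: deductible met; 30% of €5,277 = €1,583.10. Traveler owes €1,583.10 (running OOP €4,300.60). Plan pays €5,277 − €1,583.10 = €3,693.90.
Bill 3, €800: 30% coinsurance on €800 = €240. Traveler owes €240 (running OOP €4,540.60). Plan pays €800 − €240 = €560.

€560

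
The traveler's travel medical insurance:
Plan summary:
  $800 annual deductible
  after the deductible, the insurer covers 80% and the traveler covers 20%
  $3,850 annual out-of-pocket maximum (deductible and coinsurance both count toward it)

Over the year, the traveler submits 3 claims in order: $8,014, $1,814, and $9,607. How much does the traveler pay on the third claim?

$1,244.40

Claim 1 — $8,014: deductible takes $800, $7,214 remains; 20% of $7,214 = $1,442.80. Traveler pays $2,242.80; OOP now $2,242.80.
Claim 2 — $1,814: deductible already satisfied, so traveler's share is 20% × $1,814 = $362.80. Traveler owes $362.80 (running OOP $2,605.60).
Claim 3 — $9,607: 20% coinsurance on $9,607 = $1,921.40. That would push OOP to $4,527, over the $3,850 cap, so traveler pays $3,850 − $2,605.60 = $1,244.40.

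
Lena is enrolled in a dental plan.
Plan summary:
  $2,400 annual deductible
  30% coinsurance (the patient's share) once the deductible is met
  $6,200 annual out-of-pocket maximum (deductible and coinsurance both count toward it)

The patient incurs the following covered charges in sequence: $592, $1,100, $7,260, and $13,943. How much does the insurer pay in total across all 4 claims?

Claim 1 — $592: all of it applies to the deductible. Patient pays $592; OOP now $592. Plan pays $592 − $592 = $0.
Claim 2 — $1,100: entire amount goes to the deductible. Cost to patient: $1,100. OOP to date $1,692. Insurer: $1,100 − $1,100 = $0.
Claim 3 — $7,260: $708 finishes the deductible; $6,552 goes to coinsurance; 30% of $6,552 = $1,965.60. Cost to patient: $2,673.60. OOP to date $4,365.60. Insurer: $7,260 − $2,673.60 = $4,586.40.
Claim 4 — $13,943: deductible met; 30% of $13,943 = $4,182.90. That would push OOP to $8,548.50, over the $6,200 cap, so patient pays $6,200 − $4,365.60 = $1,834.40. Insurer: $13,943 − $1,834.40 = $12,108.60.
Insurer total = bills − patient's total = $22,895 − $6,200 = $16,695.

$16,695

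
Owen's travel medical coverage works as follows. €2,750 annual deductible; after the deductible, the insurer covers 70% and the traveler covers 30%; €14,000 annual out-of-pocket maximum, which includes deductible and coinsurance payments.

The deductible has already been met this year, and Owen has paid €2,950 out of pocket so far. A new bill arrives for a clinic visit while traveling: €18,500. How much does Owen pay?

The deductible is already satisfied, so the full bill goes to coinsurance.
Traveler's 30% share of €18,500 is €5,550.
Total out-of-pocket so far would be €2,950 + €5,550 = €8,500, below the €14,000 cap — no reduction.

€5,550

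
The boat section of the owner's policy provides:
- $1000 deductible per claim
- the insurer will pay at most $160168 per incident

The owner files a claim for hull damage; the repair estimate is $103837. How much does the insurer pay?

$102837

Less the $1000 deductible: $103837 − $1000 = $102837.
That's under the $160168 cap, so the insurer reimburses the full $102837.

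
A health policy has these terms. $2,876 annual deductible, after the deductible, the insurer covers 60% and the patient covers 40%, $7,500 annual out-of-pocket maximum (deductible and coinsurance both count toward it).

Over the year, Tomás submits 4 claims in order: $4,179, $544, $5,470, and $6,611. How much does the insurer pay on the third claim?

Bill 1, $4,179: $2,876 finishes the deductible; $1,303 goes to coinsurance; 40% of $1,303 = $521.20. Cost to patient: $3,397.20. OOP to date $3,397.20. Plan pays $4,179 − $3,397.20 = $781.80.
Bill 2, $544: 40% coinsurance on $544 = $217.60. Cost to patient: $217.60. OOP to date $3,614.80. Insurer: $544 − $217.60 = $326.40.
Bill 3, $5,470: deductible met; 40% of $5,470 = $2,188. Cost to patient: $2,188. OOP to date $5,802.80. Plan pays $5,470 − $2,188 = $3,282.

$3,282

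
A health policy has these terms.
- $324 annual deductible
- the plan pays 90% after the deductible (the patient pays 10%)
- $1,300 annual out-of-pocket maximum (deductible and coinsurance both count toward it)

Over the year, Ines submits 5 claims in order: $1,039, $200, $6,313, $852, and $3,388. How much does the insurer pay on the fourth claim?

Bill 1, $1,039: $324 finishes the deductible; $715 goes to coinsurance; coinsurance $715 × 10% = $71.50. Patient pays $395.50; OOP now $395.50. Insurer: $1,039 − $395.50 = $643.50.
Bill 2, $200: deductible met; 10% of $200 = $20. Cost to patient: $20. OOP to date $415.50. Insurer: $200 − $20 = $180.
Bill 3, $6,313: deductible met; 10% of $6,313 = $631.30. Cost to patient: $631.30. OOP to date $1,046.80. Plan pays $6,313 − $631.30 = $5,681.70.
Bill 4, $852: deductible already satisfied, so patient's share is 10% × $852 = $85.20. Cost to patient: $85.20. OOP to date $1,132. Insurer: $852 − $85.20 = $766.80.

$766.80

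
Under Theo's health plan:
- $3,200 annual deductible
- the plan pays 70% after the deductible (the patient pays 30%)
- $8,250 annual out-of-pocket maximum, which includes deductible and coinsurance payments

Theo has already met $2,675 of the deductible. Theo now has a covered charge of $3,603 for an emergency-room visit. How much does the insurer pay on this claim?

$2,154.60

Deductible still to meet: $3,200 − $2,675 = $525.
After the $525 deductible portion, $3,603 − $525 = $3,078 is subject to coinsurance.
Coinsurance: $3,078 × 30% = $923.40.
Patient responsibility before any cap: $525 + $923.40 = $1,448.40.
Year-to-date out-of-pocket becomes $2,675 + $1,448.40 = $4,123.40, still under the $8,250 maximum, so no cap applies.
Insurer pays the balance: $3,603 − $1,448.40 = $2,154.60.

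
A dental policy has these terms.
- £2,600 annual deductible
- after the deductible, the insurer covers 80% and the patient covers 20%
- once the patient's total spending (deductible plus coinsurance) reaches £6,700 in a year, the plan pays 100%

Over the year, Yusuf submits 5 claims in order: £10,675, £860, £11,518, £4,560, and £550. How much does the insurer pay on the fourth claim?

£4,550.60

Bill 1, £10,675: £2,600 to deductible, leaving £8,075; 20% of £8,075 = £1,615. Patient pays £4,215; OOP now £4,215. Plan pays £10,675 − £4,215 = £6,460.
Bill 2, £860: deductible met; 20% of £860 = £172. Cost to patient: £172. OOP to date £4,387. Plan pays £860 − £172 = £688.
Bill 3, £11,518: 20% coinsurance on £11,518 = £2,303.60. Cost to patient: £2,303.60. OOP to date £6,690.60. Insurer: £11,518 − £2,303.60 = £9,214.40.
Bill 4, £4,560: 20% coinsurance on £4,560 = £912. OOP would hit £7,602.60 > £6,700, so the cap limits the patient to £6,700 − £6,690.60 = £9.40. Insurer: £4,560 − £9.40 = £4,550.60.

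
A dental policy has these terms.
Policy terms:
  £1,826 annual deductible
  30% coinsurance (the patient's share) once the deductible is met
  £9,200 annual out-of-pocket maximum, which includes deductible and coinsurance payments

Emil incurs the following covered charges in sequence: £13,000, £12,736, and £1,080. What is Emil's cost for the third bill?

#1 (£13,000): £1,826 to deductible, leaving £11,174; coinsurance £11,174 × 30% = £3,352.20. Patient pays £5,178.20; OOP now £5,178.20.
#2 (£12,736): 30% coinsurance on £12,736 = £3,820.80. Patient owes £3,820.80 (running OOP £8,999).
#3 (£1,080): 30% coinsurance on £1,080 = £324. OOP would hit £9,323 > £9,200, so the cap limits the patient to £9,200 − £8,999 = £201.

£201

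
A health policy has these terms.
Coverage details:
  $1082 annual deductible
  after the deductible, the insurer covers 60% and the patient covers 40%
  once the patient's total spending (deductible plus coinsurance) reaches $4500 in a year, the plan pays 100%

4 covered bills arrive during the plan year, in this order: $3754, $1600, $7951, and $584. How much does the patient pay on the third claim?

$1709.20

Bill 1, $3754: deductible takes $1082, $2672 remains; 40% of $2672 = $1068.80. Cost to patient: $2150.80. OOP to date $2150.80.
Bill 2, $1600: 40% coinsurance on $1600 = $640. Patient owes $640 (running OOP $2790.80).
Bill 3, $7951: deductible met; 40% of $7951 = $3180.40. OOP would hit $5971.20 > $4500, so the cap limits the patient to $4500 − $2790.80 = $1709.20.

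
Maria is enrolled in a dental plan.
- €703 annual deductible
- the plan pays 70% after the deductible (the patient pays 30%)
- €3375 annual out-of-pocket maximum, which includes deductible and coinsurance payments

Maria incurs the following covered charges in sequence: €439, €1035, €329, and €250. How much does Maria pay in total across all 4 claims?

Claim 1 — €439: all of it applies to the deductible. Cost to patient: €439. OOP to date €439.
Claim 2 — €1035: deductible takes €264, €771 remains; 30% of €771 = €231.30. Patient pays €495.30; OOP now €934.30.
Claim 3 — €329: deductible already satisfied, so patient's share is 30% × €329 = €98.70. Patient pays €98.70; OOP now €1033.
Claim 4 — €250: 30% coinsurance on €250 = €75. Cost to patient: €75. OOP to date €1108.
Total paid by the patient: €439 + €495.30 + €98.70 + €75 = €1108.

€1108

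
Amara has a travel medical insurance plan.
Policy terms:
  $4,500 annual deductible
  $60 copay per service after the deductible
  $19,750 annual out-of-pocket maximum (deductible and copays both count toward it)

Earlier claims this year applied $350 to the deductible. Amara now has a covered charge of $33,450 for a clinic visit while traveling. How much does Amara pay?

$350 of the $4,500 deductible is already met, leaving $4,150.
The remaining $29,300 (= $33,450 − $4,150) moves to the copay.
Copay on this service: $60.
Traveler responsibility before any cap: $4,150 + $60 = $4,210.
Total out-of-pocket so far would be $350 + $4,210 = $4,560, below the $19,750 cap — no reduction.

$4,210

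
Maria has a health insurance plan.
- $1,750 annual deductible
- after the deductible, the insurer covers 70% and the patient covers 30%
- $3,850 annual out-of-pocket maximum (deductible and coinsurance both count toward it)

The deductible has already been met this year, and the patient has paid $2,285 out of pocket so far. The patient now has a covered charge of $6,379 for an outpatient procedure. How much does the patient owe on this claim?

$1,565

With the deductible met, the entire $6,379 is subject to coinsurance.
Coinsurance: $6,379 × 30% = $1,913.70.
That would bring total out-of-pocket to $4,198.70, past the $3,850 cap. The patient is capped at $3,850 − $2,285 = $1,565 on this claim.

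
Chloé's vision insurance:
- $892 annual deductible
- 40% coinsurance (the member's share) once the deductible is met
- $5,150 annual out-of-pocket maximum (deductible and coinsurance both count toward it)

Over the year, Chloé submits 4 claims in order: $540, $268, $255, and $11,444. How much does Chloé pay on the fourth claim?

Bill 1, $540: all of it applies to the deductible. Member pays $540; OOP now $540.
Bill 2, $268: fully absorbed by the deductible. Member owes $268 (running OOP $808).
Bill 3, $255: deductible takes $84, $171 remains; 40% of $171 = $68.40. Cost to member: $152.40. OOP to date $960.40.
Bill 4, $11,444: 40% coinsurance on $11,444 = $4,577.60. OOP would hit $5,538 > $5,150, so the cap limits the member to $5,150 − $960.40 = $4,189.60.

$4,189.60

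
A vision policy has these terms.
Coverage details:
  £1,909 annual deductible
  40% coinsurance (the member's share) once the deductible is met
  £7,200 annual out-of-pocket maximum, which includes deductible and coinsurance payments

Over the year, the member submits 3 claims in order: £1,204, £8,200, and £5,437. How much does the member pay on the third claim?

Claim 1 (£1,204): entire amount goes to the deductible. Member owes £1,204 (running OOP £1,204).
Claim 2 (£8,200): deductible takes £705, £7,495 remains; 40% of £7,495 = £2,998. Cost to member: £3,703. OOP to date £4,907.
Claim 3 (£5,437): deductible already satisfied, so member's share is 40% × £5,437 = £2,174.80. Member owes £2,174.80 (running OOP £7,081.80).

£2,174.80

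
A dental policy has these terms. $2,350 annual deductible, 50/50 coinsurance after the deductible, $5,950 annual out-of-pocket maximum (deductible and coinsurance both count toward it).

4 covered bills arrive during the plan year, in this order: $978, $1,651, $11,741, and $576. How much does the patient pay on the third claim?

Claim 1 ($978): entire amount goes to the deductible. Patient owes $978 (running OOP $978).
Claim 2 ($1,651): $1,372 finishes the deductible; $279 goes to coinsurance; 50% of $279 = $139.50. Patient owes $1,511.50 (running OOP $2,489.50).
Claim 3 ($11,741): deductible met; 50% of $11,741 = $5,870.50. Adding that to $2,489.50 gives $8,360, past the $5,950 cap; patient pays only $5,950 − $2,489.50 = $3,460.50.

$3,460.50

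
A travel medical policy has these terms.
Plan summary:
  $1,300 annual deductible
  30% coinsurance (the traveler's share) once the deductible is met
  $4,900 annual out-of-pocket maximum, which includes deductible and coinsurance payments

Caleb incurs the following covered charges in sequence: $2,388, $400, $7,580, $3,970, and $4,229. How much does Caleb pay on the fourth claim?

$879.60

Claim 1 — $2,388: $1,300 finishes the deductible; $1,088 goes to coinsurance; 30% of $1,088 = $326.40. Cost to traveler: $1,626.40. OOP to date $1,626.40.
Claim 2 — $400: 30% coinsurance on $400 = $120. Cost to traveler: $120. OOP to date $1,746.40.
Claim 3 — $7,580: deductible already satisfied, so traveler's share is 30% × $7,580 = $2,274. Traveler owes $2,274 (running OOP $4,020.40).
Claim 4 — $3,970: deductible already satisfied, so traveler's share is 30% × $3,970 = $1,191. OOP would hit $5,211.40 > $4,900, so the cap limits the traveler to $4,900 − $4,020.40 = $879.60.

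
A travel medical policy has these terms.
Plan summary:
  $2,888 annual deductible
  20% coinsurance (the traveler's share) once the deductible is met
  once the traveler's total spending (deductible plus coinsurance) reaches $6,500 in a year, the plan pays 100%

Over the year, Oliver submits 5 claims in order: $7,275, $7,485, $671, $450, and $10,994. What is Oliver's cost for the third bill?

$134.20

Claim 1 ($7,275): $2,888 finishes the deductible; $4,387 goes to coinsurance; traveler's 20% is $877.40. Traveler owes $3,765.40 (running OOP $3,765.40).
Claim 2 ($7,485): deductible met; 20% of $7,485 = $1,497. Traveler pays $1,497; OOP now $5,262.40.
Claim 3 ($671): deductible met; 20% of $671 = $134.20. Traveler pays $134.20; OOP now $5,396.60.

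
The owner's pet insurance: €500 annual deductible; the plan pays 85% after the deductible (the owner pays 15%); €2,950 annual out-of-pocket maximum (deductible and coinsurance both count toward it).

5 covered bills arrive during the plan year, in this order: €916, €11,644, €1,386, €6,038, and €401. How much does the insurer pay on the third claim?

Claim 1 (€916): deductible takes €500, €416 remains; 15% of €416 = €62.40. Owner pays €562.40; OOP now €562.40. Insurer: €916 − €562.40 = €353.60.
Claim 2 (€11,644): deductible met; 15% of €11,644 = €1,746.60. Owner owes €1,746.60 (running OOP €2,309). Plan pays €11,644 − €1,746.60 = €9,897.40.
Claim 3 (€1,386): deductible already satisfied, so owner's share is 15% × €1,386 = €207.90. Owner owes €207.90 (running OOP €2,516.90). Insurer: €1,386 − €207.90 = €1,178.10.

€1,178.10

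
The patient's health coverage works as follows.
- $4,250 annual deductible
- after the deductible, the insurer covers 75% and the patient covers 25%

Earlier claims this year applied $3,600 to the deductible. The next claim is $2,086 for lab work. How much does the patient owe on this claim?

$1,009

Remaining deductible: $4,250 − $3,600 = $650.
The remaining $1,436 (= $2,086 − $650) moves to coinsurance.
Coinsurance: $1,436 × 25% = $359.
That puts the patient's cost at $650 + $359 = $1,009.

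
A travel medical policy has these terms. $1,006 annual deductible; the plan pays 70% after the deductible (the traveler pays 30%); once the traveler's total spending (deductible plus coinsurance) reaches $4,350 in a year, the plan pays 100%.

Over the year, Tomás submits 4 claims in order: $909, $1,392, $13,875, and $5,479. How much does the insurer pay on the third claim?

#1 ($909): all of it applies to the deductible. Traveler pays $909; OOP now $909. Plan pays $909 − $909 = $0.
#2 ($1,392): $97 finishes the deductible; $1,295 goes to coinsurance; coinsurance $1,295 × 30% = $388.50. Cost to traveler: $485.50. OOP to date $1,394.50. Insurer: $1,392 − $485.50 = $906.50.
#3 ($13,875): deductible met; 30% of $13,875 = $4,162.50. That would push OOP to $5,557, over the $4,350 cap, so traveler pays $4,350 − $1,394.50 = $2,955.50. Insurer: $13,875 − $2,955.50 = $10,919.50.

$10,919.50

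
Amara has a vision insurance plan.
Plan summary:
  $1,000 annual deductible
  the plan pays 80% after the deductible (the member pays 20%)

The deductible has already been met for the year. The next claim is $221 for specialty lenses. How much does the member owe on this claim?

$44.20

The deductible is already satisfied, so the full bill goes to coinsurance.
20% of $221 = $44.20 falls to the member.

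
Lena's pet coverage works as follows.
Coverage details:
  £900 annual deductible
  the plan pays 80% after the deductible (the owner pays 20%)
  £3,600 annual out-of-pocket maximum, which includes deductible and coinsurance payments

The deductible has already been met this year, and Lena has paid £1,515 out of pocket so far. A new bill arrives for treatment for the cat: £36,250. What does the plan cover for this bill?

With the deductible met, the entire £36,250 is subject to coinsurance.
Coinsurance: £36,250 × 20% = £7,250.
Year-to-date out-of-pocket would reach £1,515 + £7,250 = £8,765, above the £3,600 maximum, so the owner pays only £3,600 − £1,515 = £2,085.
Insurer pays the balance: £36,250 − £2,085 = £34,165.

£34,165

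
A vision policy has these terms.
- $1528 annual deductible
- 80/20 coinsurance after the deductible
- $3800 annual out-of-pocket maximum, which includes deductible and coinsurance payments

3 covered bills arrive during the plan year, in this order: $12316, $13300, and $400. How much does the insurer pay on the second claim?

Claim 1 — $12316: deductible takes $1528, $10788 remains; coinsurance $10788 × 20% = $2157.60. Member pays $3685.60; OOP now $3685.60. Plan pays $12316 − $3685.60 = $8630.40.
Claim 2 — $13300: deductible already satisfied, so member's share is 20% × $13300 = $2660. Adding that to $3685.60 gives $6345.60, past the $3800 cap; member pays only $3800 − $3685.60 = $114.40. Insurer: $13300 − $114.40 = $13185.60.

$13185.60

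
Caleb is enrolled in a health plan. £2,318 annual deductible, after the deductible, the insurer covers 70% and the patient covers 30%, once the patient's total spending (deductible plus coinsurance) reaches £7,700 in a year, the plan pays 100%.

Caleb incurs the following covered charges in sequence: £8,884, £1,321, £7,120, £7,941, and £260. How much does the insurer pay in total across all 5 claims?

£17,826

Claim 1 — £8,884: £2,318 finishes the deductible; £6,566 goes to coinsurance; 30% of £6,566 = £1,969.80. Cost to patient: £4,287.80. OOP to date £4,287.80. Plan pays £8,884 − £4,287.80 = £4,596.20.
Claim 2 — £1,321: deductible already satisfied, so patient's share is 30% × £1,321 = £396.30. Cost to patient: £396.30. OOP to date £4,684.10. Plan pays £1,321 − £396.30 = £924.70.
Claim 3 — £7,120: deductible already satisfied, so patient's share is 30% × £7,120 = £2,136. Patient owes £2,136 (running OOP £6,820.10). Insurer: £7,120 − £2,136 = £4,984.
Claim 4 — £7,941: 30% coinsurance on £7,941 = £2,382.30. That would push OOP to £9,202.40, over the £7,700 cap, so patient pays £7,700 − £6,820.10 = £879.90. Insurer: £7,941 − £879.90 = £7,061.10.
Claim 5 — £260: deductible met; 30% of £260 = £78. That would push OOP to £7,778, over the £7,700 cap, so patient pays £7,700 − £7,700 = £0. Plan pays £260 − £0 = £260.
Insurer total: £4,596.20 + £924.70 + £4,984 + £7,061.10 + £260 = £17,826.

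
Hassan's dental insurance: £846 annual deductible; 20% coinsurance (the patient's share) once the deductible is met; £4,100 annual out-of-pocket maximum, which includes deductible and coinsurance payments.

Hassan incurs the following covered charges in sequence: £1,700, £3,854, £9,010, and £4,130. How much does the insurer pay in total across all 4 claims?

Bill 1, £1,700: £846 to deductible, leaving £854; 20% of £854 = £170.80. Patient pays £1,016.80; OOP now £1,016.80. Insurer: £1,700 − £1,016.80 = £683.20.
Bill 2, £3,854: 20% coinsurance on £3,854 = £770.80. Patient pays £770.80; OOP now £1,787.60. Insurer: £3,854 − £770.80 = £3,083.20.
Bill 3, £9,010: deductible already satisfied, so patient's share is 20% × £9,010 = £1,802. Patient owes £1,802 (running OOP £3,589.60). Insurer: £9,010 − £1,802 = £7,208.
Bill 4, £4,130: 20% coinsurance on £4,130 = £826. Adding that to £3,589.60 gives £4,415.60, past the £4,100 cap; patient pays only £4,100 − £3,589.60 = £510.40. Insurer: £4,130 − £510.40 = £3,619.60.
Insurer total: £683.20 + £3,083.20 + £7,208 + £3,619.60 = £14,594.

£14,594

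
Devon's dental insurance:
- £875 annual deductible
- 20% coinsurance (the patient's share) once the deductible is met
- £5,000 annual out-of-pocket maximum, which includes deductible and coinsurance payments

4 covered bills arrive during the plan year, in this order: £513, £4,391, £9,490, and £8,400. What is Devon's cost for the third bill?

£1,898

Bill 1, £513: fully absorbed by the deductible. Cost to patient: £513. OOP to date £513.
Bill 2, £4,391: £362 finishes the deductible; £4,029 goes to coinsurance; 20% of £4,029 = £805.80. Patient owes £1,167.80 (running OOP £1,680.80).
Bill 3, £9,490: 20% coinsurance on £9,490 = £1,898. Patient owes £1,898 (running OOP £3,578.80).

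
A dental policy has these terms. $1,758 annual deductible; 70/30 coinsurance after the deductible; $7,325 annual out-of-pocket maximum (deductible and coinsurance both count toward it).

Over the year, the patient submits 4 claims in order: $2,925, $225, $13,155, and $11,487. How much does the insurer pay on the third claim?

Claim 1 — $2,925: $1,758 to deductible, leaving $1,167; coinsurance $1,167 × 30% = $350.10. Patient pays $2,108.10; OOP now $2,108.10. Plan pays $2,925 − $2,108.10 = $816.90.
Claim 2 — $225: deductible already satisfied, so patient's share is 30% × $225 = $67.50. Patient pays $67.50; OOP now $2,175.60. Insurer: $225 − $67.50 = $157.50.
Claim 3 — $13,155: deductible already satisfied, so patient's share is 30% × $13,155 = $3,946.50. Patient owes $3,946.50 (running OOP $6,122.10). Plan pays $13,155 − $3,946.50 = $9,208.50.

$9,208.50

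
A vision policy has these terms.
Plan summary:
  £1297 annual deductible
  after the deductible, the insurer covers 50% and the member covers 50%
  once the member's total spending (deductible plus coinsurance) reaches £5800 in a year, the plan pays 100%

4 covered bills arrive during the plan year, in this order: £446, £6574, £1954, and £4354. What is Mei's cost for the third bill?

£977

Bill 1, £446: entire amount goes to the deductible. Member pays £446; OOP now £446.
Bill 2, £6574: £851 to deductible, leaving £5723; 50% of £5723 = £2861.50. Member owes £3712.50 (running OOP £4158.50).
Bill 3, £1954: deductible already satisfied, so member's share is 50% × £1954 = £977. Cost to member: £977. OOP to date £5135.50.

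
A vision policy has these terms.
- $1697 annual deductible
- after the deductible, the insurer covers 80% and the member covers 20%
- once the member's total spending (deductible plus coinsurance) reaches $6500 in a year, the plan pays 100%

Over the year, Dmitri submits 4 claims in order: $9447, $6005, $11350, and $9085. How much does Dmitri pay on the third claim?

#1 ($9447): deductible takes $1697, $7750 remains; member's 20% is $1550. Cost to member: $3247. OOP to date $3247.
#2 ($6005): deductible already satisfied, so member's share is 20% × $6005 = $1201. Member owes $1201 (running OOP $4448).
#3 ($11350): deductible already satisfied, so member's share is 20% × $11350 = $2270. That would push OOP to $6718, over the $6500 cap, so member pays $6500 − $4448 = $2052.

$2052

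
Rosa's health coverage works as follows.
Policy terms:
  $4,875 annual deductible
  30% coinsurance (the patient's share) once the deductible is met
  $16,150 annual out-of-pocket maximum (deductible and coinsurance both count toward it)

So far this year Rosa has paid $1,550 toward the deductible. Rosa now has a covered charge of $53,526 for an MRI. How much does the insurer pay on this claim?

Remaining deductible: $4,875 − $1,550 = $3,325.
The remaining $50,201 (= $53,526 − $3,325) moves to coinsurance.
Patient's 30% share of $50,201 is $15,060.30.
Patient responsibility before any cap: $3,325 + $15,060.30 = $18,385.30.
Adding $18,385.30 to the $1,550 already spent would give $19,935.30, which exceeds the $16,150 cap; the patient pays just $16,150 − $1,550 = $14,600.
Insurer pays the balance: $53,526 − $14,600 = $38,926.

$38,926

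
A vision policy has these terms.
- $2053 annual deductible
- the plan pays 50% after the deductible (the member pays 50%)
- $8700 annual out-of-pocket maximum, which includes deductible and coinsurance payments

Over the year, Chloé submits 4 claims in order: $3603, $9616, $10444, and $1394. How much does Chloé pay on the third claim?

$1064

Claim 1 — $3603: $2053 to deductible, leaving $1550; coinsurance $1550 × 50% = $775. Member owes $2828 (running OOP $2828).
Claim 2 — $9616: deductible met; 50% of $9616 = $4808. Member pays $4808; OOP now $7636.
Claim 3 — $10444: deductible already satisfied, so member's share is 50% × $10444 = $5222. OOP would hit $12858 > $8700, so the cap limits the member to $8700 − $7636 = $1064.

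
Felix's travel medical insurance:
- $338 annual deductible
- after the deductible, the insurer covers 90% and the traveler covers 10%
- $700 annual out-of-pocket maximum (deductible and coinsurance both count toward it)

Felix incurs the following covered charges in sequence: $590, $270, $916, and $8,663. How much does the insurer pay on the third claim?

$824.40

Claim 1 — $590: deductible takes $338, $252 remains; coinsurance $252 × 10% = $25.20. Traveler owes $363.20 (running OOP $363.20). Insurer: $590 − $363.20 = $226.80.
Claim 2 — $270: deductible met; 10% of $270 = $27. Cost to traveler: $27. OOP to date $390.20. Insurer: $270 − $27 = $243.
Claim 3 — $916: deductible met; 10% of $916 = $91.60. Traveler owes $91.60 (running OOP $481.80). Insurer: $916 − $91.60 = $824.40.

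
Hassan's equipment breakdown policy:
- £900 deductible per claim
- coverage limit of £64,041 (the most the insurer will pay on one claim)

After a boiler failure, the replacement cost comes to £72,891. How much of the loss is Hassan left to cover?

Subtract the deductible: £72,891 − £900 = £71,991.
£71,991 exceeds the £64,041 limit, so the insurer pays the limit: £64,041.
Out of pocket: £72,891 − £64,041 = £8,850.

£8,850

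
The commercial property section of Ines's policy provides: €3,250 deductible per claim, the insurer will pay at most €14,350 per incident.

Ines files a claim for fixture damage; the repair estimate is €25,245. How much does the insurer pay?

€14,350

Less the €3,250 deductible: €25,245 − €3,250 = €21,995.
€21,995 exceeds the €14,350 limit, so the insurer pays the limit: €14,350.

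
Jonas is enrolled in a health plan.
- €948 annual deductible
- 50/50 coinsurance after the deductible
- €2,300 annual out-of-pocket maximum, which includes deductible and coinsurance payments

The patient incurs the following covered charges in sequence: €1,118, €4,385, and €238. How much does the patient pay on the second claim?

€1,267

#1 (€1,118): €948 to deductible, leaving €170; 50% of €170 = €85. Cost to patient: €1,033. OOP to date €1,033.
#2 (€4,385): deductible met; 50% of €4,385 = €2,192.50. OOP would hit €3,225.50 > €2,300, so the cap limits the patient to €2,300 − €1,033 = €1,267.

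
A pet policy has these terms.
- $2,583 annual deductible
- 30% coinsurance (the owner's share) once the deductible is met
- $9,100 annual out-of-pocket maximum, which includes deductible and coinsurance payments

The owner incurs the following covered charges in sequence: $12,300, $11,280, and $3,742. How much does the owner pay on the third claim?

Bill 1, $12,300: $2,583 to deductible, leaving $9,717; coinsurance $9,717 × 30% = $2,915.10. Owner pays $5,498.10; OOP now $5,498.10.
Bill 2, $11,280: deductible already satisfied, so owner's share is 30% × $11,280 = $3,384. Cost to owner: $3,384. OOP to date $8,882.10.
Bill 3, $3,742: 30% coinsurance on $3,742 = $1,122.60. OOP would hit $10,004.70 > $9,100, so the cap limits the owner to $9,100 − $8,882.10 = $217.90.

$217.90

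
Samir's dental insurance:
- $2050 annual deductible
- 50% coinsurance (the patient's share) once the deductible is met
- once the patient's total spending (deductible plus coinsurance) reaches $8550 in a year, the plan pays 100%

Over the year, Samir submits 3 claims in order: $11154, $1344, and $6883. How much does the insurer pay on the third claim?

$5607

#1 ($11154): $2050 finishes the deductible; $9104 goes to coinsurance; patient's 50% is $4552. Patient owes $6602 (running OOP $6602). Plan pays $11154 − $6602 = $4552.
#2 ($1344): 50% coinsurance on $1344 = $672. Patient pays $672; OOP now $7274. Insurer: $1344 − $672 = $672.
#3 ($6883): deductible met; 50% of $6883 = $3441.50. That would push OOP to $10715.50, over the $8550 cap, so patient pays $8550 − $7274 = $1276. Plan pays $6883 − $1276 = $5607.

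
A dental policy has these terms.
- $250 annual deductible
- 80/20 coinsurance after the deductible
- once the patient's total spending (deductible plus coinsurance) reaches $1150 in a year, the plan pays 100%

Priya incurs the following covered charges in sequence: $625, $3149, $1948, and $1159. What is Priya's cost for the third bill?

$195.20

Bill 1, $625: $250 finishes the deductible; $375 goes to coinsurance; 20% of $375 = $75. Cost to patient: $325. OOP to date $325.
Bill 2, $3149: deductible already satisfied, so patient's share is 20% × $3149 = $629.80. Patient owes $629.80 (running OOP $954.80).
Bill 3, $1948: deductible already satisfied, so patient's share is 20% × $1948 = $389.60. Adding that to $954.80 gives $1344.40, past the $1150 cap; patient pays only $1150 − $954.80 = $195.20.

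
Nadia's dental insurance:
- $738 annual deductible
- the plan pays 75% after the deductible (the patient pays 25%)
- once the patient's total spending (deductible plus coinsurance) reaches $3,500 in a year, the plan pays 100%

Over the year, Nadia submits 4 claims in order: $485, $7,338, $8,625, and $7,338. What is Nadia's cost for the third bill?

#1 ($485): fully absorbed by the deductible. Cost to patient: $485. OOP to date $485.
#2 ($7,338): deductible takes $253, $7,085 remains; patient's 25% is $1,771.25. Patient owes $2,024.25 (running OOP $2,509.25).
#3 ($8,625): deductible already satisfied, so patient's share is 25% × $8,625 = $2,156.25. That would push OOP to $4,665.50, over the $3,500 cap, so patient pays $3,500 − $2,509.25 = $990.75.

$990.75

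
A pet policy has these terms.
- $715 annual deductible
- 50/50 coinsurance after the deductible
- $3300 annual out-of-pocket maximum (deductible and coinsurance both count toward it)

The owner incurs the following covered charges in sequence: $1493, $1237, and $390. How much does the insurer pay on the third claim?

$195

Bill 1, $1493: $715 finishes the deductible; $778 goes to coinsurance; owner's 50% is $389. Owner pays $1104; OOP now $1104. Plan pays $1493 − $1104 = $389.
Bill 2, $1237: deductible already satisfied, so owner's share is 50% × $1237 = $618.50. Cost to owner: $618.50. OOP to date $1722.50. Plan pays $1237 − $618.50 = $618.50.
Bill 3, $390: deductible met; 50% of $390 = $195. Owner owes $195 (running OOP $1917.50). Plan pays $390 − $195 = $195.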